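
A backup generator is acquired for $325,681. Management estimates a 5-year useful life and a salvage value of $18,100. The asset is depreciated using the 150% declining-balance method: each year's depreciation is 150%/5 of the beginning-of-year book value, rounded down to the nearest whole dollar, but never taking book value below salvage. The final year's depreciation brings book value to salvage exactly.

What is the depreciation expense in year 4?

$33,512

Depreciable base = $325,681 − $18,100 = $307,581.
Year 1: ⌊$325,681 × 150%/5⌋ = $97,704. Book value $227,977.
Year 2: ⌊$227,977 × 150%/5⌋ = $68,393. Book value $159,584.
Year 3: ⌊$159,584 × 150%/5⌋ = $47,875. Book value $111,709.
Year 4: ⌊$111,709 × 150%/5⌋ = $33,512. Book value $78,197.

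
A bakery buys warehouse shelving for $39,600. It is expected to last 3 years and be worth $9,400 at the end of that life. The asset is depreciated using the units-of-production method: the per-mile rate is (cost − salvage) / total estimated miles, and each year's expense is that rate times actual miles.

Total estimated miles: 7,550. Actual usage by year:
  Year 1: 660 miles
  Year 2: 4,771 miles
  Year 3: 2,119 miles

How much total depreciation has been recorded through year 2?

$21,724

Depreciable base = $39,600 − $9,400 = $30,200.
Rate = $30,200 / 7,550 miles = $4 per mile.
Year 1: 660 × $4 = $2,640. Book value $36,960.
Year 2: 4,771 × $4 = $19,084. Book value $17,876.
Accumulated through year 2 = $39,600 − $17,876 = $21,724.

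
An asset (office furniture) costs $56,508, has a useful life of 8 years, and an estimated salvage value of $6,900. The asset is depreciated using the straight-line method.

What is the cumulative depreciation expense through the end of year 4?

Depreciable base = $56,508 − $6,900 = $49,608.
Annual expense = $49,608 / 8 = $6,201.
End of year 1: book value $50,307.
End of year 2: book value $44,106.
End of year 3: book value $37,905.
End of year 4: book value $31,704.
Accumulated through year 4 = $56,508 − $31,704 = $24,804.

$24,804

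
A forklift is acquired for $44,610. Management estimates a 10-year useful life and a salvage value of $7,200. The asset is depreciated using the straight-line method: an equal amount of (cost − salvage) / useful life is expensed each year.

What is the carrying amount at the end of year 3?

$33,387

Depreciable base = $44,610 − $7,200 = $37,410.
Annual expense = $37,410 / 10 = $3,741.
End of year 1: book value $40,869.
End of year 2: book value $37,128.
End of year 3: book value $33,387.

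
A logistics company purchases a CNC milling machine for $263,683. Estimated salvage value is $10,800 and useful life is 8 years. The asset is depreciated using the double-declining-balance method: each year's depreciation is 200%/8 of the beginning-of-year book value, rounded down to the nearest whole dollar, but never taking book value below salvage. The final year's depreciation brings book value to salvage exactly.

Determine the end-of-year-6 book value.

Depreciable base = $263,683 − $10,800 = $252,883.
Year 1: ⌊$263,683 × 200%/8⌋ = $65,920. Book value $197,763.
Year 2: ⌊$197,763 × 200%/8⌋ = $49,440. Book value $148,323.
Year 3: ⌊$148,323 × 200%/8⌋ = $37,080. Book value $111,243.
Year 4: ⌊$111,243 × 200%/8⌋ = $27,810. Book value $83,433.
Year 5: ⌊$83,433 × 200%/8⌋ = $20,858. Book value $62,575.
Year 6: ⌊$62,575 × 200%/8⌋ = $15,643. Book value $46,932.

$46,932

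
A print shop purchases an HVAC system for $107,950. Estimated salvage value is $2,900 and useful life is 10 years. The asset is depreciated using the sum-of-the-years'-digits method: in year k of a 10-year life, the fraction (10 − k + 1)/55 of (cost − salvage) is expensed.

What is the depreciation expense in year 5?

$11,460

Depreciable base = $107,950 − $2,900 = $105,050.
Sum of the years' digits = 10+9+8+7+6+5+4+3+2+1 = 55.
Year 1: $105,050 × 10/55 = $19,100. Book value $88,850.
Year 2: $105,050 × 9/55 = $17,190. Book value $71,660.
Year 3: $105,050 × 8/55 = $15,280. Book value $56,380.
Year 4: $105,050 × 7/55 = $13,370. Book value $43,010.
Year 5: $105,050 × 6/55 = $11,460. Book value $31,550.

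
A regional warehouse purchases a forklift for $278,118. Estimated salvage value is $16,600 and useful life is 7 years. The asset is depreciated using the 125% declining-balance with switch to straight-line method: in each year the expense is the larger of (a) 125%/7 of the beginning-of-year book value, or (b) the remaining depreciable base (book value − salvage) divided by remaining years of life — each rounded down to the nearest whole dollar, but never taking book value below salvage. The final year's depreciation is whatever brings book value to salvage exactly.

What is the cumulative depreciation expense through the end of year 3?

Depreciable base = $278,118 − $16,600 = $261,518.
Year 1: DB = ⌊$278,118 × 125%/7⌋ = $49,663; SL = ⌊$261,518/7⌋ = $37,359 → take DB $49,663. Book value $228,455.
Year 2: DB = ⌊$228,455 × 125%/7⌋ = $40,795; SL = ⌊$211,855/6⌋ = $35,309 → take DB $40,795. Book value $187,660.
Year 3: DB = ⌊$187,660 × 125%/7⌋ = $33,510; SL = ⌊$171,060/5⌋ = $34,212 → take SL $34,212. Book value $153,448.
Accumulated through year 3 = $278,118 − $153,448 = $124,670.

$124,670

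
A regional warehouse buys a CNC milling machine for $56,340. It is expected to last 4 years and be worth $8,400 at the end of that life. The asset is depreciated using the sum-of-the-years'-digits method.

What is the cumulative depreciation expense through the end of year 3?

$43,146

Depreciable base = $56,340 − $8,400 = $47,940.
Sum of the years' digits = 4+3+2+1 = 10.
Year 1: $47,940 × 4/10 = $19,176. Book value $37,164.
Year 2: $47,940 × 3/10 = $14,382. Book value $22,782.
Year 3: $47,940 × 2/10 = $9,588. Book value $13,194.
Accumulated through year 3 = $56,340 − $13,194 = $43,146.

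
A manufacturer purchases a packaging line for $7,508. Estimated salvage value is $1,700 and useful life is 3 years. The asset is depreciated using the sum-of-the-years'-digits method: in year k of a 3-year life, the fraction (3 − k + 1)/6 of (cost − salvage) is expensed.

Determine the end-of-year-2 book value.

Depreciable base = $7,508 − $1,700 = $5,808.
Sum of the years' digits = 3+2+1 = 6.
Year 1: $5,808 × 3/6 = $2,904. Book value $4,604.
Year 2: $5,808 × 2/6 = $1,936. Book value $2,668.

$2,668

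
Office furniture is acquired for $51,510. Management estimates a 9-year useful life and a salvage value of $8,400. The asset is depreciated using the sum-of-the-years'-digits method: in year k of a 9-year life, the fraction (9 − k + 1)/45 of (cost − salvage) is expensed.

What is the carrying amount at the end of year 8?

Depreciable base = $51,510 − $8,400 = $43,110.
Sum of the years' digits = 9+8+7+6+5+4+3+2+1 = 45.
Year 1: $43,110 × 9/45 = $8,622. Book value $42,888.
Year 2: $43,110 × 8/45 = $7,664. Book value $35,224.
Year 3: $43,110 × 7/45 = $6,706. Book value $28,518.
Year 4: $43,110 × 6/45 = $5,748. Book value $22,770.
Year 5: $43,110 × 5/45 = $4,790. Book value $17,980.
Year 6: $43,110 × 4/45 = $3,832. Book value $14,148.
Year 7: $43,110 × 3/45 = $2,874. Book value $11,274.
Year 8: $43,110 × 2/45 = $1,916. Book value $9,358.

$9,358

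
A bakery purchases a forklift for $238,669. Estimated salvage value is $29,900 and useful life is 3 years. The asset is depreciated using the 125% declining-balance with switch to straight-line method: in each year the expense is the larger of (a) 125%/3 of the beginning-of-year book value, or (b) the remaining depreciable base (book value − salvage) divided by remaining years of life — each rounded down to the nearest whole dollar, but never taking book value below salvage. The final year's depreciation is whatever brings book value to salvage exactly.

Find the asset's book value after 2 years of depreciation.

$81,214

Depreciable base = $238,669 − $29,900 = $208,769.
Year 1: DB = ⌊$238,669 × 125%/3⌋ = $99,445; SL = ⌊$208,769/3⌋ = $69,589 → take DB $99,445. Book value $139,224.
Year 2: DB = ⌊$139,224 × 125%/3⌋ = $58,010; SL = ⌊$109,324/2⌋ = $54,662 → take DB $58,010. Book value $81,214.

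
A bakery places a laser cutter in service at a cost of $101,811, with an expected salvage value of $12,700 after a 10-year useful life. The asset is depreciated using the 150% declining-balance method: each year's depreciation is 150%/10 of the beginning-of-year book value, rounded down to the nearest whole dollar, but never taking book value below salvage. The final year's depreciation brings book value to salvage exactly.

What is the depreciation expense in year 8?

$4,896

Depreciable base = $101,811 − $12,700 = $89,111.
Year 1: ⌊$101,811 × 150%/10⌋ = $15,271. Book value $86,540.
Year 2: ⌊$86,540 × 150%/10⌋ = $12,981. Book value $73,559.
Year 3: ⌊$73,559 × 150%/10⌋ = $11,033. Book value $62,526.
Year 4: ⌊$62,526 × 150%/10⌋ = $9,378. Book value $53,148.
Year 5: ⌊$53,148 × 150%/10⌋ = $7,972. Book value $45,176.
Year 6: ⌊$45,176 × 150%/10⌋ = $6,776. Book value $38,400.
Year 7: ⌊$38,400 × 150%/10⌋ = $5,760. Book value $32,640.
Year 8: ⌊$32,640 × 150%/10⌋ = $4,896. Book value $27,744.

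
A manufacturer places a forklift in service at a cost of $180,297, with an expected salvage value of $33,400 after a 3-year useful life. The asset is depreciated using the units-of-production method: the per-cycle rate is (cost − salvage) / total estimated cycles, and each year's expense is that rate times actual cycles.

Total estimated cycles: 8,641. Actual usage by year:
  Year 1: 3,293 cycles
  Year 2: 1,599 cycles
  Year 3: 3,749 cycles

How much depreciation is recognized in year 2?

Depreciable base = $180,297 − $33,400 = $146,897.
Rate = $146,897 / 8,641 cycles = $17 per cycle.
Year 1: 3,293 × $17 = $55,981. Book value $124,316.
Year 2: 1,599 × $17 = $27,183. Book value $97,133.

$27,183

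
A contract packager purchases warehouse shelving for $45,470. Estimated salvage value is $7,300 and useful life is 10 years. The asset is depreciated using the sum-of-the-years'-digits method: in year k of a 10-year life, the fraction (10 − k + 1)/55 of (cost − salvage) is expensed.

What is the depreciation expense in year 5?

Depreciable base = $45,470 − $7,300 = $38,170.
Sum of the years' digits = 10+9+8+7+6+5+4+3+2+1 = 55.
Year 1: $38,170 × 10/55 = $6,940. Book value $38,530.
Year 2: $38,170 × 9/55 = $6,246. Book value $32,284.
Year 3: $38,170 × 8/55 = $5,552. Book value $26,732.
Year 4: $38,170 × 7/55 = $4,858. Book value $21,874.
Year 5: $38,170 × 6/55 = $4,164. Book value $17,710.

$4,164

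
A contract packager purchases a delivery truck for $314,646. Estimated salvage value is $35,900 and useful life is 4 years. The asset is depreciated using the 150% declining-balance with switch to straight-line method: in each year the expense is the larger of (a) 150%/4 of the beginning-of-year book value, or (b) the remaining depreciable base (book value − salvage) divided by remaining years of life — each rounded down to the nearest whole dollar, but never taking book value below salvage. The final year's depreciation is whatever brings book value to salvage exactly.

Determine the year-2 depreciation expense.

$73,745

Depreciable base = $314,646 − $35,900 = $278,746.
Year 1: DB = ⌊$314,646 × 150%/4⌋ = $117,992; SL = ⌊$278,746/4⌋ = $69,686 → take DB $117,992. Book value $196,654.
Year 2: DB = ⌊$196,654 × 150%/4⌋ = $73,745; SL = ⌊$160,754/3⌋ = $53,584 → take DB $73,745. Book value $122,909.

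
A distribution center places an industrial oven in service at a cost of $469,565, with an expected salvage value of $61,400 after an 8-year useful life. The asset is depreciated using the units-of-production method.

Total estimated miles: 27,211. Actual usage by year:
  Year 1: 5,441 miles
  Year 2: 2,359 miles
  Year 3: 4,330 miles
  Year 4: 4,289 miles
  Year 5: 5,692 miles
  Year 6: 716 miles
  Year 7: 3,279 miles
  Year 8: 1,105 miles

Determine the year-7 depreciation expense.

$49,185

Depreciable base = $469,565 − $61,400 = $408,165.
Rate = $408,165 / 27,211 miles = $15 per mile.
Year 1: 5,441 × $15 = $81,615. Book value $387,950.
Year 2: 2,359 × $15 = $35,385. Book value $352,565.
Year 3: 4,330 × $15 = $64,950. Book value $287,615.
Year 4: 4,289 × $15 = $64,335. Book value $223,280.
Year 5: 5,692 × $15 = $85,380. Book value $137,900.
Year 6: 716 × $15 = $10,740. Book value $127,160.
Year 7: 3,279 × $15 = $49,185. Book value $77,975.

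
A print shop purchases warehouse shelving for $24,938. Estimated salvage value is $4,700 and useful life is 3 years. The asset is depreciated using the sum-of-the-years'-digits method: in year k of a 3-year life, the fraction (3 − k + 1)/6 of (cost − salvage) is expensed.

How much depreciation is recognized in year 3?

Depreciable base = $24,938 − $4,700 = $20,238.
Sum of the years' digits = 3+2+1 = 6.
Year 1: $20,238 × 3/6 = $10,119. Book value $14,819.
Year 2: $20,238 × 2/6 = $6,746. Book value $8,073.
Year 3: $20,238 × 1/6 = $3,373. Book value $4,700.

$3,373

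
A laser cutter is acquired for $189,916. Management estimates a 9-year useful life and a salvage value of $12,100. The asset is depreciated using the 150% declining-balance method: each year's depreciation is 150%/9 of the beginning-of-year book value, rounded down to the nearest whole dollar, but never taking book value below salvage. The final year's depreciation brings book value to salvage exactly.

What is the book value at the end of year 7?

Depreciable base = $189,916 − $12,100 = $177,816.
Year 1: ⌊$189,916 × 150%/9⌋ = $31,652. Book value $158,264.
Year 2: ⌊$158,264 × 150%/9⌋ = $26,377. Book value $131,887.
Year 3: ⌊$131,887 × 150%/9⌋ = $21,981. Book value $109,906.
Year 4: ⌊$109,906 × 150%/9⌋ = $18,317. Book value $91,589.
Year 5: ⌊$91,589 × 150%/9⌋ = $15,264. Book value $76,325.
Year 6: ⌊$76,325 × 150%/9⌋ = $12,720. Book value $63,605.
Year 7: ⌊$63,605 × 150%/9⌋ = $10,600. Book value $53,005.

$53,005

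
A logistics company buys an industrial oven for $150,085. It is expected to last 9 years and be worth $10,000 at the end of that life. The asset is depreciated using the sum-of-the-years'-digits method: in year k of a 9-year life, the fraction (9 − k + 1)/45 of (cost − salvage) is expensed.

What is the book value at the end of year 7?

Depreciable base = $150,085 − $10,000 = $140,085.
Sum of the years' digits = 9+8+7+6+5+4+3+2+1 = 45.
Year 1: $140,085 × 9/45 = $28,017. Book value $122,068.
Year 2: $140,085 × 8/45 = $24,904. Book value $97,164.
Year 3: $140,085 × 7/45 = $21,791. Book value $75,373.
Year 4: $140,085 × 6/45 = $18,678. Book value $56,695.
Year 5: $140,085 × 5/45 = $15,565. Book value $41,130.
Year 6: $140,085 × 4/45 = $12,452. Book value $28,678.
Year 7: $140,085 × 3/45 = $9,339. Book value $19,339.

$19,339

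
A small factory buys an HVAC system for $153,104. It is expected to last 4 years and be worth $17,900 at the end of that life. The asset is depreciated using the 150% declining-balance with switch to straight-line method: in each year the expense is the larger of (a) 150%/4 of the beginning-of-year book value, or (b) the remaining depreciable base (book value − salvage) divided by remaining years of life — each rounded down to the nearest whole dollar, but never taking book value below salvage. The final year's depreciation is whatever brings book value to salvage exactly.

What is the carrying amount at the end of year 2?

$59,807

Depreciable base = $153,104 − $17,900 = $135,204.
Year 1: DB = ⌊$153,104 × 150%/4⌋ = $57,414; SL = ⌊$135,204/4⌋ = $33,801 → take DB $57,414. Book value $95,690.
Year 2: DB = ⌊$95,690 × 150%/4⌋ = $35,883; SL = ⌊$77,790/3⌋ = $25,930 → take DB $35,883. Book value $59,807.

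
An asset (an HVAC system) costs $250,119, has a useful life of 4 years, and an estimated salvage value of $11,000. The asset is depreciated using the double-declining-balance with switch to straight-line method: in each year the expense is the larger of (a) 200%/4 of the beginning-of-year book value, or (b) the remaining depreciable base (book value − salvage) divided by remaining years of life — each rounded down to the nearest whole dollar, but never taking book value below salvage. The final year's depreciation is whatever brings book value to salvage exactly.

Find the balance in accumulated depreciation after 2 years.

$187,589

Depreciable base = $250,119 − $11,000 = $239,119.
Year 1: DB = ⌊$250,119 × 200%/4⌋ = $125,059; SL = ⌊$239,119/4⌋ = $59,779 → take DB $125,059. Book value $125,060.
Year 2: DB = ⌊$125,060 × 200%/4⌋ = $62,530; SL = ⌊$114,060/3⌋ = $38,020 → take DB $62,530. Book value $62,530.
Accumulated through year 2 = $250,119 − $62,530 = $187,589.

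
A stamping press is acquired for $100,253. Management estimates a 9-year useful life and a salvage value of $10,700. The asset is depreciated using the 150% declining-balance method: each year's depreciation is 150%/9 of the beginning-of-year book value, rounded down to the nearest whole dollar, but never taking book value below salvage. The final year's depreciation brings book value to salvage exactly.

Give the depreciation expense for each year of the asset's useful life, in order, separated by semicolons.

Depreciable base = $100,253 − $10,700 = $89,553.
Year 1: ⌊$100,253 × 150%/9⌋ = $16,708. Book value $83,545.
Year 2: ⌊$83,545 × 150%/9⌋ = $13,924. Book value $69,621.
Year 3: ⌊$69,621 × 150%/9⌋ = $11,603. Book value $58,018.
Year 4: ⌊$58,018 × 150%/9⌋ = $9,669. Book value $48,349.
Year 5: ⌊$48,349 × 150%/9⌋ = $8,058. Book value $40,291.
Year 6: ⌊$40,291 × 150%/9⌋ = $6,715. Book value $33,576.
Year 7: ⌊$33,576 × 150%/9⌋ = $5,596. Book value $27,980.
Year 8: ⌊$27,980 × 150%/9⌋ = $4,663. Book value $23,317.
Year 9 (final): $23,317 − $10,700 = $12,617. Book value $10,700.

$16,708; $13,924; $11,603; $9,669; $8,058; $6,715; $5,596; $4,663; $12,617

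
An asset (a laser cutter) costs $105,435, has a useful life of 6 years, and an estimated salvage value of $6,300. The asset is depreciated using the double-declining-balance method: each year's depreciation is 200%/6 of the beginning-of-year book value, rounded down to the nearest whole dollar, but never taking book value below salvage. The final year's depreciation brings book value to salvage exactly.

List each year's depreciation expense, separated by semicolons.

$35,145; $23,430; $15,620; $10,413; $6,942; $7,585

Depreciable base = $105,435 − $6,300 = $99,135.
Year 1: ⌊$105,435 × 200%/6⌋ = $35,145. Book value $70,290.
Year 2: ⌊$70,290 × 200%/6⌋ = $23,430. Book value $46,860.
Year 3: ⌊$46,860 × 200%/6⌋ = $15,620. Book value $31,240.
Year 4: ⌊$31,240 × 200%/6⌋ = $10,413. Book value $20,827.
Year 5: ⌊$20,827 × 200%/6⌋ = $6,942. Book value $13,885.
Year 6 (final): $13,885 − $6,300 = $7,585. Book value $6,300.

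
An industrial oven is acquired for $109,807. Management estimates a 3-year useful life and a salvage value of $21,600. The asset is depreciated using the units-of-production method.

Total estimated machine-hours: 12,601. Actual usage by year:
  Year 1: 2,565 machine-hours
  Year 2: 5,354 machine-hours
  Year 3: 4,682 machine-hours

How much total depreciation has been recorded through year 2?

$55,433

Depreciable base = $109,807 − $21,600 = $88,207.
Rate = $88,207 / 12,601 machine-hours = $7 per machine-hour.
Year 1: 2,565 × $7 = $17,955. Book value $91,852.
Year 2: 5,354 × $7 = $37,478. Book value $54,374.
Accumulated through year 2 = $109,807 − $54,374 = $55,433.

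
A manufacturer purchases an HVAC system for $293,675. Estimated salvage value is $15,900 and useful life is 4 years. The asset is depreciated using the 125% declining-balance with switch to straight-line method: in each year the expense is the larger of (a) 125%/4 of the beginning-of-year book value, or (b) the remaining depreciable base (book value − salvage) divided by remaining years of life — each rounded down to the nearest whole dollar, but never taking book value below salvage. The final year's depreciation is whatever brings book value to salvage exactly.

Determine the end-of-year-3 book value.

$77,354

Depreciable base = $293,675 − $15,900 = $277,775.
Year 1: DB = ⌊$293,675 × 125%/4⌋ = $91,773; SL = ⌊$277,775/4⌋ = $69,443 → take DB $91,773. Book value $201,902.
Year 2: DB = ⌊$201,902 × 125%/4⌋ = $63,094; SL = ⌊$186,002/3⌋ = $62,000 → take DB $63,094. Book value $138,808.
Year 3: DB = ⌊$138,808 × 125%/4⌋ = $43,377; SL = ⌊$122,908/2⌋ = $61,454 → take SL $61,454. Book value $77,354.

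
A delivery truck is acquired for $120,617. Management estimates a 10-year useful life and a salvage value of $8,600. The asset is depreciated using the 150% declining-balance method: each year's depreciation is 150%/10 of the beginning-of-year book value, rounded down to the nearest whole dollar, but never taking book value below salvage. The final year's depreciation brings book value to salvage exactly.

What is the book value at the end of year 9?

$27,939

Depreciable base = $120,617 − $8,600 = $112,017.
Year 1: ⌊$120,617 × 150%/10⌋ = $18,092. Book value $102,525.
Year 2: ⌊$102,525 × 150%/10⌋ = $15,378. Book value $87,147.
Year 3: ⌊$87,147 × 150%/10⌋ = $13,072. Book value $74,075.
Year 4: ⌊$74,075 × 150%/10⌋ = $11,111. Book value $62,964.
Year 5: ⌊$62,964 × 150%/10⌋ = $9,444. Book value $53,520.
Year 6: ⌊$53,520 × 150%/10⌋ = $8,028. Book value $45,492.
Year 7: ⌊$45,492 × 150%/10⌋ = $6,823. Book value $38,669.
Year 8: ⌊$38,669 × 150%/10⌋ = $5,800. Book value $32,869.
Year 9: ⌊$32,869 × 150%/10⌋ = $4,930. Book value $27,939.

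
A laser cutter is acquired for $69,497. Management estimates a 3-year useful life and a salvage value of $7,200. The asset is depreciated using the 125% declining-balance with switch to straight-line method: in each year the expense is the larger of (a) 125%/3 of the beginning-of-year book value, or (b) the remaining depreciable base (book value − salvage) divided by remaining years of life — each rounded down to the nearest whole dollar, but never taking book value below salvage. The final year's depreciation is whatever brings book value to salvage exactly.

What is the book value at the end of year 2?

Depreciable base = $69,497 − $7,200 = $62,297.
Year 1: DB = ⌊$69,497 × 125%/3⌋ = $28,957; SL = ⌊$62,297/3⌋ = $20,765 → take DB $28,957. Book value $40,540.
Year 2: DB = ⌊$40,540 × 125%/3⌋ = $16,891; SL = ⌊$33,340/2⌋ = $16,670 → take DB $16,891. Book value $23,649.

$23,649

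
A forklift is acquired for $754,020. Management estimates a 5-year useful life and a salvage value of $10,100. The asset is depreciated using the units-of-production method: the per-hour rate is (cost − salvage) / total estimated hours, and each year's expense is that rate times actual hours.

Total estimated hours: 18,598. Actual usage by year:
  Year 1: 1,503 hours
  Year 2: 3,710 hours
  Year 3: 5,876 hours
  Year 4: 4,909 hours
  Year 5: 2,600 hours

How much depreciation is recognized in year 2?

$148,400

Depreciable base = $754,020 − $10,100 = $743,920.
Rate = $743,920 / 18,598 hours = $40 per hour.
Year 1: 1,503 × $40 = $60,120. Book value $693,900.
Year 2: 3,710 × $40 = $148,400. Book value $545,500.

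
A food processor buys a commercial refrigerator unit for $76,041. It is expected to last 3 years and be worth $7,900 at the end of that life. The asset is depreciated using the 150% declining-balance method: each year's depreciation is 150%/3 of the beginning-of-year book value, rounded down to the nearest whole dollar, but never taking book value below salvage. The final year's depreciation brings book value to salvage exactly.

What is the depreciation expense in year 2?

Depreciable base = $76,041 − $7,900 = $68,141.
Year 1: ⌊$76,041 × 150%/3⌋ = $38,020. Book value $38,021.
Year 2: ⌊$38,021 × 150%/3⌋ = $19,010. Book value $19,011.

$19,010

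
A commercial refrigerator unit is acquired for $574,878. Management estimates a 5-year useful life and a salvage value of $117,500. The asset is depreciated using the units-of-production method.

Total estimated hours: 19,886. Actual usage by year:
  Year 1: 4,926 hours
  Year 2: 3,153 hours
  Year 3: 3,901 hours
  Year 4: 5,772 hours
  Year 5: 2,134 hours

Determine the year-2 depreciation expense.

$72,519

Depreciable base = $574,878 − $117,500 = $457,378.
Rate = $457,378 / 19,886 hours = $23 per hour.
Year 1: 4,926 × $23 = $113,298. Book value $461,580.
Year 2: 3,153 × $23 = $72,519. Book value $389,061.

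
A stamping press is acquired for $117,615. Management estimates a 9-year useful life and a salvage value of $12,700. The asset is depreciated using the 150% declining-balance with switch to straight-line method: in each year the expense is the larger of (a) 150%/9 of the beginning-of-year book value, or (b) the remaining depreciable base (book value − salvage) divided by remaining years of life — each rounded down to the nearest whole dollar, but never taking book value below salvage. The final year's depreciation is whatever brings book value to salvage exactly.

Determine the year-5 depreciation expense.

Depreciable base = $117,615 − $12,700 = $104,915.
Year 1: DB = ⌊$117,615 × 150%/9⌋ = $19,602; SL = ⌊$104,915/9⌋ = $11,657 → take DB $19,602. Book value $98,013.
Year 2: DB = ⌊$98,013 × 150%/9⌋ = $16,335; SL = ⌊$85,313/8⌋ = $10,664 → take DB $16,335. Book value $81,678.
Year 3: DB = ⌊$81,678 × 150%/9⌋ = $13,613; SL = ⌊$68,978/7⌋ = $9,854 → take DB $13,613. Book value $68,065.
Year 4: DB = ⌊$68,065 × 150%/9⌋ = $11,344; SL = ⌊$55,365/6⌋ = $9,227 → take DB $11,344. Book value $56,721.
Year 5: DB = ⌊$56,721 × 150%/9⌋ = $9,453; SL = ⌊$44,021/5⌋ = $8,804 → take DB $9,453. Book value $47,268.

$9,453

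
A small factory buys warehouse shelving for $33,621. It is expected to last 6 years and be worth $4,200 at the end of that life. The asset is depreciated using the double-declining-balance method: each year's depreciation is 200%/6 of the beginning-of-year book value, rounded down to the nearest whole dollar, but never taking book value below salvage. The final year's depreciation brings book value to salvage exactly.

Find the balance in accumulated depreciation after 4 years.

Depreciable base = $33,621 − $4,200 = $29,421.
Year 1: ⌊$33,621 × 200%/6⌋ = $11,207. Book value $22,414.
Year 2: ⌊$22,414 × 200%/6⌋ = $7,471. Book value $14,943.
Year 3: ⌊$14,943 × 200%/6⌋ = $4,981. Book value $9,962.
Year 4: ⌊$9,962 × 200%/6⌋ = $3,320. Book value $6,642.
Accumulated through year 4 = $33,621 − $6,642 = $26,979.

$26,979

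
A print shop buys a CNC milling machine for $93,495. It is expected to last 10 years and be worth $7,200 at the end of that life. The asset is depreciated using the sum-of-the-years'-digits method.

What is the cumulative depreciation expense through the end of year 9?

Depreciable base = $93,495 − $7,200 = $86,295.
Sum of the years' digits = 10+9+8+7+6+5+4+3+2+1 = 55.
Year 1: $86,295 × 10/55 = $15,690. Book value $77,805.
Year 2: $86,295 × 9/55 = $14,121. Book value $63,684.
Year 3: $86,295 × 8/55 = $12,552. Book value $51,132.
Year 4: $86,295 × 7/55 = $10,983. Book value $40,149.
Year 5: $86,295 × 6/55 = $9,414. Book value $30,735.
Year 6: $86,295 × 5/55 = $7,845. Book value $22,890.
Year 7: $86,295 × 4/55 = $6,276. Book value $16,614.
Year 8: $86,295 × 3/55 = $4,707. Book value $11,907.
Year 9: $86,295 × 2/55 = $3,138. Book value $8,769.
Accumulated through year 9 = $93,495 − $8,769 = $84,726.

$84,726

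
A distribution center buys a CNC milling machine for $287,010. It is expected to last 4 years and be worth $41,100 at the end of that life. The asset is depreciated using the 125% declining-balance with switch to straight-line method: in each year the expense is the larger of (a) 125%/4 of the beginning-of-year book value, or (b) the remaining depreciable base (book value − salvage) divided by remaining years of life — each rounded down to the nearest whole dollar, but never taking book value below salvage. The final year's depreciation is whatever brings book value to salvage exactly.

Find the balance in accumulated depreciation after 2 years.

Depreciable base = $287,010 − $41,100 = $245,910.
Year 1: DB = ⌊$287,010 × 125%/4⌋ = $89,690; SL = ⌊$245,910/4⌋ = $61,477 → take DB $89,690. Book value $197,320.
Year 2: DB = ⌊$197,320 × 125%/4⌋ = $61,662; SL = ⌊$156,220/3⌋ = $52,073 → take DB $61,662. Book value $135,658.
Accumulated through year 2 = $287,010 − $135,658 = $151,352.

$151,352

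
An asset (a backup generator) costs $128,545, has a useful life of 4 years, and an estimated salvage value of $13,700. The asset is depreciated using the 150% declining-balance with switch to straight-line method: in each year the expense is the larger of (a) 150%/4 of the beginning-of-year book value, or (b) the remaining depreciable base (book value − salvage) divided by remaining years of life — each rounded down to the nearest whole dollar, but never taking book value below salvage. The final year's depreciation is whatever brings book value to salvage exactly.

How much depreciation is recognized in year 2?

$30,127

Depreciable base = $128,545 − $13,700 = $114,845.
Year 1: DB = ⌊$128,545 × 150%/4⌋ = $48,204; SL = ⌊$114,845/4⌋ = $28,711 → take DB $48,204. Book value $80,341.
Year 2: DB = ⌊$80,341 × 150%/4⌋ = $30,127; SL = ⌊$66,641/3⌋ = $22,213 → take DB $30,127. Book value $50,214.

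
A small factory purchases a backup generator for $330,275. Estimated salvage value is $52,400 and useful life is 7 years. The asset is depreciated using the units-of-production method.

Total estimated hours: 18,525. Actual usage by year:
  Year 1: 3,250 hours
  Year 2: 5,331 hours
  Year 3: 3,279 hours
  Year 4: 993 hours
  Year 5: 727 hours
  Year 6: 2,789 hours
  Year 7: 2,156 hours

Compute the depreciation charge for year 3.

$49,185

Depreciable base = $330,275 − $52,400 = $277,875.
Rate = $277,875 / 18,525 hours = $15 per hour.
Year 1: 3,250 × $15 = $48,750. Book value $281,525.
Year 2: 5,331 × $15 = $79,965. Book value $201,560.
Year 3: 3,279 × $15 = $49,185. Book value $152,375.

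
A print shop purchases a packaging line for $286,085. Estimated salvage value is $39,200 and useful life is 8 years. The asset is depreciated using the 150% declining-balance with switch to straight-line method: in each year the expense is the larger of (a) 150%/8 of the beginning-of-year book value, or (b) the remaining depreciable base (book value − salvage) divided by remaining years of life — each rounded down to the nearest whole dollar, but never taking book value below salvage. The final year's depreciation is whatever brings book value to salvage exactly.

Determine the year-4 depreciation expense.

$28,772

Depreciable base = $286,085 − $39,200 = $246,885.
Year 1: DB = ⌊$286,085 × 150%/8⌋ = $53,640; SL = ⌊$246,885/8⌋ = $30,860 → take DB $53,640. Book value $232,445.
Year 2: DB = ⌊$232,445 × 150%/8⌋ = $43,583; SL = ⌊$193,245/7⌋ = $27,606 → take DB $43,583. Book value $188,862.
Year 3: DB = ⌊$188,862 × 150%/8⌋ = $35,411; SL = ⌊$149,662/6⌋ = $24,943 → take DB $35,411. Book value $153,451.
Year 4: DB = ⌊$153,451 × 150%/8⌋ = $28,772; SL = ⌊$114,251/5⌋ = $22,850 → take DB $28,772. Book value $124,679.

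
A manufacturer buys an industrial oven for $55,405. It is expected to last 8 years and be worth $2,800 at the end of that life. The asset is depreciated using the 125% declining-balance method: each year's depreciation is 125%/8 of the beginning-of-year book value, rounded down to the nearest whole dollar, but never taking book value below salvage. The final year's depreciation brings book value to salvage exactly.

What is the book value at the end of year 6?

Depreciable base = $55,405 − $2,800 = $52,605.
Year 1: ⌊$55,405 × 125%/8⌋ = $8,657. Book value $46,748.
Year 2: ⌊$46,748 × 125%/8⌋ = $7,304. Book value $39,444.
Year 3: ⌊$39,444 × 125%/8⌋ = $6,163. Book value $33,281.
Year 4: ⌊$33,281 × 125%/8⌋ = $5,200. Book value $28,081.
Year 5: ⌊$28,081 × 125%/8⌋ = $4,387. Book value $23,694.
Year 6: ⌊$23,694 × 125%/8⌋ = $3,702. Book value $19,992.

$19,992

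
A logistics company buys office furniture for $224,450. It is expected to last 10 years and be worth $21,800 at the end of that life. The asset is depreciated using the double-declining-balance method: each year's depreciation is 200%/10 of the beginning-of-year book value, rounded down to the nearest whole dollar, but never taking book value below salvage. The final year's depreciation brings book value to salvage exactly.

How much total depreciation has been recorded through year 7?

$177,378

Depreciable base = $224,450 − $21,800 = $202,650.
Year 1: ⌊$224,450 × 200%/10⌋ = $44,890. Book value $179,560.
Year 2: ⌊$179,560 × 200%/10⌋ = $35,912. Book value $143,648.
Year 3: ⌊$143,648 × 200%/10⌋ = $28,729. Book value $114,919.
Year 4: ⌊$114,919 × 200%/10⌋ = $22,983. Book value $91,936.
Year 5: ⌊$91,936 × 200%/10⌋ = $18,387. Book value $73,549.
Year 6: ⌊$73,549 × 200%/10⌋ = $14,709. Book value $58,840.
Year 7: ⌊$58,840 × 200%/10⌋ = $11,768. Book value $47,072.
Accumulated through year 7 = $224,450 − $47,072 = $177,378.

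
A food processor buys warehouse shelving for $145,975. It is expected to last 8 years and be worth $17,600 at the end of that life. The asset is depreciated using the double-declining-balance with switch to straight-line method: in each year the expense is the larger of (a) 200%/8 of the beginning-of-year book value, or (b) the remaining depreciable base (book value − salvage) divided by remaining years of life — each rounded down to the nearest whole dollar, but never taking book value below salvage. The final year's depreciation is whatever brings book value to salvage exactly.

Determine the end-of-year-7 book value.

Depreciable base = $145,975 − $17,600 = $128,375.
Year 1: DB = ⌊$145,975 × 200%/8⌋ = $36,493; SL = ⌊$128,375/8⌋ = $16,046 → take DB $36,493. Book value $109,482.
Year 2: DB = ⌊$109,482 × 200%/8⌋ = $27,370; SL = ⌊$91,882/7⌋ = $13,126 → take DB $27,370. Book value $82,112.
Year 3: DB = ⌊$82,112 × 200%/8⌋ = $20,528; SL = ⌊$64,512/6⌋ = $10,752 → take DB $20,528. Book value $61,584.
Year 4: DB = ⌊$61,584 × 200%/8⌋ = $15,396; SL = ⌊$43,984/5⌋ = $8,796 → take DB $15,396. Book value $46,188.
Year 5: DB = ⌊$46,188 × 200%/8⌋ = $11,547; SL = ⌊$28,588/4⌋ = $7,147 → take DB $11,547. Book value $34,641.
Year 6: DB = ⌊$34,641 × 200%/8⌋ = $8,660; SL = ⌊$17,041/3⌋ = $5,680 → take DB $8,660. Book value $25,981.
Year 7: DB = ⌊$25,981 × 200%/8⌋ = $6,495; SL = ⌊$8,381/2⌋ = $4,190 → take DB $6,495. Book value $19,486.

$19,486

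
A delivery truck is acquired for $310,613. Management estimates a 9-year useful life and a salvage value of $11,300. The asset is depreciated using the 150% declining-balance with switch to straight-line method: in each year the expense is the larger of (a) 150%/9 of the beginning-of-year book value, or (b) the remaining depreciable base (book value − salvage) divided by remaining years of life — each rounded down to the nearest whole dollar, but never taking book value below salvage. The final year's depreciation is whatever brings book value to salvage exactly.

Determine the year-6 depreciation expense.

Depreciable base = $310,613 − $11,300 = $299,313.
Year 1: DB = ⌊$310,613 × 150%/9⌋ = $51,768; SL = ⌊$299,313/9⌋ = $33,257 → take DB $51,768. Book value $258,845.
Year 2: DB = ⌊$258,845 × 150%/9⌋ = $43,140; SL = ⌊$247,545/8⌋ = $30,943 → take DB $43,140. Book value $215,705.
Year 3: DB = ⌊$215,705 × 150%/9⌋ = $35,950; SL = ⌊$204,405/7⌋ = $29,200 → take DB $35,950. Book value $179,755.
Year 4: DB = ⌊$179,755 × 150%/9⌋ = $29,959; SL = ⌊$168,455/6⌋ = $28,075 → take DB $29,959. Book value $149,796.
Year 5: DB = ⌊$149,796 × 150%/9⌋ = $24,966; SL = ⌊$138,496/5⌋ = $27,699 → take SL $27,699. Book value $122,097.
Year 6: DB = ⌊$122,097 × 150%/9⌋ = $20,349; SL = ⌊$110,797/4⌋ = $27,699 → take SL $27,699. Book value $94,398.

$27,699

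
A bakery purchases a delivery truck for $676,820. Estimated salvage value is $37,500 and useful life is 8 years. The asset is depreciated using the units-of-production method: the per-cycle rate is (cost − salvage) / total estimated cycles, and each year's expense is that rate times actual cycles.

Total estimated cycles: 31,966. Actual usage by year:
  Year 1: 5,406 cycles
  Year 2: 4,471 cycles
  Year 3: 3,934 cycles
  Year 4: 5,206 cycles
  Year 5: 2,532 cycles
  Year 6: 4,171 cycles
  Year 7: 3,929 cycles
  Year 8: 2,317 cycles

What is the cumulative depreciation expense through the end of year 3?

Depreciable base = $676,820 − $37,500 = $639,320.
Rate = $639,320 / 31,966 cycles = $20 per cycle.
Year 1: 5,406 × $20 = $108,120. Book value $568,700.
Year 2: 4,471 × $20 = $89,420. Book value $479,280.
Year 3: 3,934 × $20 = $78,680. Book value $400,600.
Accumulated through year 3 = $676,820 − $400,600 = $276,220.

$276,220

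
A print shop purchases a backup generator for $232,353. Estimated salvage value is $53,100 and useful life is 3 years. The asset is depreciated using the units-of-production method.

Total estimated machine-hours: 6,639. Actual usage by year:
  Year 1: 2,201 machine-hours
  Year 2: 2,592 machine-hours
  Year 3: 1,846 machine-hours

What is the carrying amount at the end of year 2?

$102,942

Depreciable base = $232,353 − $53,100 = $179,253.
Rate = $179,253 / 6,639 machine-hours = $27 per machine-hour.
Year 1: 2,201 × $27 = $59,427. Book value $172,926.
Year 2: 2,592 × $27 = $69,984. Book value $102,942.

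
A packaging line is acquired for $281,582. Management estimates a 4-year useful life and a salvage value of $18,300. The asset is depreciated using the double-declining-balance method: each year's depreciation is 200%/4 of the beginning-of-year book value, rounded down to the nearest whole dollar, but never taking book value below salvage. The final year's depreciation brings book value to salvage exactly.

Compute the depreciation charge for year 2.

$70,395

Depreciable base = $281,582 − $18,300 = $263,282.
Year 1: ⌊$281,582 × 200%/4⌋ = $140,791. Book value $140,791.
Year 2: ⌊$140,791 × 200%/4⌋ = $70,395. Book value $70,396.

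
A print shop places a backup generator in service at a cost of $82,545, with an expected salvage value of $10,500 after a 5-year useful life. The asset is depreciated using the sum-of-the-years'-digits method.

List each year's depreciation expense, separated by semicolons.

$24,015; $19,212; $14,409; $9,606; $4,803

Depreciable base = $82,545 − $10,500 = $72,045.
Sum of the years' digits = 5+4+3+2+1 = 15.
Year 1: $72,045 × 5/15 = $24,015. Book value $58,530.
Year 2: $72,045 × 4/15 = $19,212. Book value $39,318.
Year 3: $72,045 × 3/15 = $14,409. Book value $24,909.
Year 4: $72,045 × 2/15 = $9,606. Book value $15,303.
Year 5: $72,045 × 1/15 = $4,803. Book value $10,500.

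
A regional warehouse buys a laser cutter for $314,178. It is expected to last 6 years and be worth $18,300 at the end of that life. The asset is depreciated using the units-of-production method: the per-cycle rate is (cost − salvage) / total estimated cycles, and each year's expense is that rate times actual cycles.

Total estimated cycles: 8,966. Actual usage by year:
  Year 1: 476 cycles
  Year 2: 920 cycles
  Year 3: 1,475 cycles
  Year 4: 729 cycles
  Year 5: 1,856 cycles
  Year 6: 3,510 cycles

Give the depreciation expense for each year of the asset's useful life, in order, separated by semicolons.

Depreciable base = $314,178 − $18,300 = $295,878.
Rate = $295,878 / 8,966 cycles = $33 per cycle.
Year 1: 476 × $33 = $15,708. Book value $298,470.
Year 2: 920 × $33 = $30,360. Book value $268,110.
Year 3: 1,475 × $33 = $48,675. Book value $219,435.
Year 4: 729 × $33 = $24,057. Book value $195,378.
Year 5: 1,856 × $33 = $61,248. Book value $134,130.
Year 6: 3,510 × $33 = $115,830. Book value $18,300.

$15,708; $30,360; $48,675; $24,057; $61,248; $115,830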